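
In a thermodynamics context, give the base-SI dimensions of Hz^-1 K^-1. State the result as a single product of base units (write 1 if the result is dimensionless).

Hz = 1/s = s⁻¹ (frequency is cycles per second).
So Hz⁻¹ = s.
Combining: Hz⁻¹·K⁻¹ = s · K⁻¹ = s·K⁻¹.

s·K⁻¹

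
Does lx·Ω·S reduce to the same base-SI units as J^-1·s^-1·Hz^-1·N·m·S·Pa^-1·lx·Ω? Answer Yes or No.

No

Left side:
  lx = lm/m² (illuminance = luminous flux per area),
      = m⁻²·cd.
  Ω = V/A (resistance = voltage per current),
      = kg·m²·s⁻³·A⁻².
  S = 1/Ω (conductance is reciprocal resistance),
      = kg⁻¹·m⁻²·s³·A².
  Combining: lx·Ω·S = (m⁻²·cd) · (kg·m²·s⁻³·A⁻²) · (kg⁻¹·m⁻²·s³·A²) = m⁻²·cd.
Right side:
  J = N·m (work = force × distance),
      = kg·m²·s⁻².
  So J⁻¹ = kg⁻¹·m⁻²·s².
  Hz = 1/s = s⁻¹ (frequency is cycles per second).
  So Hz⁻¹ = s.
  N = kg·m/s² = kg·m·s⁻² (force = mass × acceleration).
  S = 1/Ω (conductance is reciprocal resistance),
      = kg⁻¹·m⁻²·s³·A².
  Pa = N/m² (pressure = force per area),
      = kg·m⁻¹·s⁻².
  So Pa⁻¹ = kg⁻¹·m·s².
  lx = lm/m² (illuminance = luminous flux per area),
      = m⁻²·cd.
  Ω = V/A (resistance = voltage per current),
      = kg·m²·s⁻³·A⁻².
  Combining: J⁻¹·s⁻¹·Hz⁻¹·N·m·S·Pa⁻¹·lx·Ω = (kg⁻¹·m⁻²·s²) · s⁻¹ · s · (kg·m·s⁻²) · m · (kg⁻¹·m⁻²·s³·A²) · (kg⁻¹·m·s²) · (m⁻²·cd) · (kg·m²·s⁻³·A⁻²) = kg⁻¹·m⁻¹·s²·cd.
Left is m⁻²·cd; right is kg⁻¹·m⁻¹·s²·cd — different.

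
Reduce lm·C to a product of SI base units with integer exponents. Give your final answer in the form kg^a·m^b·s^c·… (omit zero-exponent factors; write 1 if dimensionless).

lm = cd·sr = cd (luminous flux; sr is dimensionless).
C = A·s = s·A (charge = current × time).
Combining: lm·C = cd · (s·A) = s·A·cd.

s·A·cd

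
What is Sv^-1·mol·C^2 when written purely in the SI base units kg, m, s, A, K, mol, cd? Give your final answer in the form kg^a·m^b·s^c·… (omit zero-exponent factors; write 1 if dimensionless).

m⁻²·s⁴·A²·mol

Sv = J/kg (equivalent dose = energy per mass),
    = m²·s⁻².
So Sv⁻¹ = m⁻²·s².
C = A·s = s·A (charge = current × time).
So C² = s²·A².
Combining: Sv⁻¹·mol·C² = (m⁻²·s²) · mol · (s²·A²) = m⁻²·s⁴·A²·mol.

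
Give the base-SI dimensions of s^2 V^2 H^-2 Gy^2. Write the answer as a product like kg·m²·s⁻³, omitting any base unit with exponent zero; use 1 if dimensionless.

m⁴·s⁻⁴·A²

V = W/A (potential = power per current),
    = kg·m²·s⁻³·A⁻¹.
So V² = kg²·m⁴·s⁻⁶·A⁻².
H = Wb/A (inductance = flux per current),
    = kg·m²·s⁻²·A⁻².
So H⁻² = kg⁻²·m⁻⁴·s⁴·A⁴.
Gy = J/kg (absorbed dose = energy per mass),
    = m²·s⁻².
So Gy² = m⁴·s⁻⁴.
Combining: s²·V²·H⁻²·Gy² = s² · (kg²·m⁴·s⁻⁶·A⁻²) · (kg⁻²·m⁻⁴·s⁴·A⁴) · (m⁴·s⁻⁴) = m⁴·s⁻⁴·A².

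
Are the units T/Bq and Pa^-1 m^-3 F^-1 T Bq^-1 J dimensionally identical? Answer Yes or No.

Left side:
  T = kg·s⁻²·A⁻¹.
  Bq = s⁻¹.
  So Bq⁻¹ = s.
  Combining: T·Bq⁻¹ = (kg·s⁻²·A⁻¹) · s = kg·s⁻¹·A⁻¹.
Right side:
  Pa = kg·m⁻¹·s⁻².
  So Pa⁻¹ = kg⁻¹·m·s².
  F = kg⁻¹·m⁻²·s⁴·A².
  So F⁻¹ = kg·m²·s⁻⁴·A⁻².
  T = kg·s⁻²·A⁻¹.
  Bq = s⁻¹.
  So Bq⁻¹ = s.
  J = kg·m²·s⁻².
  Combining: Pa⁻¹·m⁻³·F⁻¹·T·Bq⁻¹·J = (kg⁻¹·m·s²) · m⁻³ · (kg·m²·s⁻⁴·A⁻²) · (kg·s⁻²·A⁻¹) · s · (kg·m²·s⁻²) = kg²·m²·s⁻⁵·A⁻³.
Left is kg·s⁻¹·A⁻¹; right is kg²·m²·s⁻⁵·A⁻³ — different.

No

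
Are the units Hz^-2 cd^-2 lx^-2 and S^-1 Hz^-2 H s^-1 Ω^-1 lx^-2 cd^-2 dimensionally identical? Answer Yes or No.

No

Left side:
  Hz = 1/s = s⁻¹ (frequency is cycles per second).
  So Hz⁻² = s².
  lx = lm/m² (illuminance = luminous flux per area),
      = m⁻²·cd.
  So lx⁻² = m⁴·cd⁻².
  Combining: Hz⁻²·cd⁻²·lx⁻² = s² · cd⁻² · (m⁴·cd⁻²) = m⁴·s²·cd⁻⁴.
Right side:
  S = 1/Ω (conductance is reciprocal resistance),
      = kg⁻¹·m⁻²·s³·A².
  So S⁻¹ = kg·m²·s⁻³·A⁻².
  Hz = 1/s = s⁻¹ (frequency is cycles per second).
  So Hz⁻² = s².
  H = Wb/A (inductance = flux per current),
      = kg·m²·s⁻²·A⁻².
  Ω = V/A (resistance = voltage per current),
      = kg·m²·s⁻³·A⁻².
  So Ω⁻¹ = kg⁻¹·m⁻²·s³·A².
  lx = lm/m² (illuminance = luminous flux per area),
      = m⁻²·cd.
  So lx⁻² = m⁴·cd⁻².
  Combining: S⁻¹·Hz⁻²·H·s⁻¹·Ω⁻¹·lx⁻²·cd⁻² = (kg·m²·s⁻³·A⁻²) · s² · (kg·m²·s⁻²·A⁻²) · s⁻¹ · (kg⁻¹·m⁻²·s³·A²) · (m⁴·cd⁻²) · cd⁻² = kg·m⁶·s⁻¹·A⁻²·cd⁻⁴.
Left is m⁴·s²·cd⁻⁴; right is kg·m⁶·s⁻¹·A⁻²·cd⁻⁴ — different.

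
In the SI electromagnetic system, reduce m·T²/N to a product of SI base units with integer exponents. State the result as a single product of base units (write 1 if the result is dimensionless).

N = kg·m/s² = kg·m·s⁻² (force = mass × acceleration).
So N⁻¹ = kg⁻¹·m⁻¹·s².
T = Wb/m² (flux density = flux per area),
    = kg·s⁻²·A⁻¹.
So T² = kg²·s⁻⁴·A⁻².
Combining: m·N⁻¹·T² = m · (kg⁻¹·m⁻¹·s²) · (kg²·s⁻⁴·A⁻²) = kg·s⁻²·A⁻².

kg·s⁻²·A⁻²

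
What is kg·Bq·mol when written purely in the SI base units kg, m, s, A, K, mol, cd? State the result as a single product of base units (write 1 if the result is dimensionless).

kg·s⁻¹·mol

Bq = s⁻¹.
Combining: kg·Bq·mol = kg · s⁻¹ · mol = kg·s⁻¹·mol.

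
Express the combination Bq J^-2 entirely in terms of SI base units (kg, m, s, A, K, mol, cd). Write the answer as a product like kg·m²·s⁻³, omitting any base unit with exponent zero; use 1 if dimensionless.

Bq = s⁻¹.
J = kg·m²·s⁻².
So J⁻² = kg⁻²·m⁻⁴·s⁴.
Combining: Bq·J⁻² = s⁻¹ · (kg⁻²·m⁻⁴·s⁴) = kg⁻²·m⁻⁴·s³.

kg⁻²·m⁻⁴·s³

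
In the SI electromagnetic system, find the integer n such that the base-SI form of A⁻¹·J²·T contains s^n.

-6

J = N·m (work = force × distance),
    = kg·m²·s⁻².
So J² = kg²·m⁴·s⁻⁴.
T = Wb/m² (flux density = flux per area),
    = kg·s⁻²·A⁻¹.
Combining: A⁻¹·J²·T = A⁻¹ · (kg²·m⁴·s⁻⁴) · (kg·s⁻²·A⁻¹) = kg³·m⁴·s⁻⁶·A⁻².
The exponent of s is -6.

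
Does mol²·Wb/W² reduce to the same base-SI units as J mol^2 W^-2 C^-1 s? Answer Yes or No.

Left side:
  W = kg·m²·s⁻³.
  So W⁻² = kg⁻²·m⁻⁴·s⁶.
  Wb = kg·m²·s⁻²·A⁻¹.
  Combining: mol²·W⁻²·Wb = mol² · (kg⁻²·m⁻⁴·s⁶) · (kg·m²·s⁻²·A⁻¹) = kg⁻¹·m⁻²·s⁴·A⁻¹·mol².
Right side:
  J = N·m (work = force × distance),
      = kg·m²·s⁻².
  W = J/s (power = energy per time),
      = kg·m²·s⁻³.
  So W⁻² = kg⁻²·m⁻⁴·s⁶.
  C = A·s = s·A (charge = current × time).
  So C⁻¹ = s⁻¹·A⁻¹.
  Combining: J·mol²·W⁻²·C⁻¹·s = (kg·m²·s⁻²) · mol² · (kg⁻²·m⁻⁴·s⁶) · (s⁻¹·A⁻¹) · s = kg⁻¹·m⁻²·s⁴·A⁻¹·mol².
Both reduce to kg⁻¹·m⁻²·s⁴·A⁻¹·mol².

Yes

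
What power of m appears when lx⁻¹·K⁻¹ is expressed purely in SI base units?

2

lx = lm/m² (illuminance = luminous flux per area),
    = m⁻²·cd.
So lx⁻¹ = m²·cd⁻¹.
Combining: lx⁻¹·K⁻¹ = (m²·cd⁻¹) · K⁻¹ = m²·K⁻¹·cd⁻¹.
The exponent of m is 2.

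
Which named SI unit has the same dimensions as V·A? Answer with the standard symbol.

V = W/A (potential = power per current),
    = kg·m²·s⁻³·A⁻¹.
Combining: V·A = (kg·m²·s⁻³·A⁻¹) · A = kg·m²·s⁻³.
kg·m²·s⁻³ is the base-SI form of the watt.

W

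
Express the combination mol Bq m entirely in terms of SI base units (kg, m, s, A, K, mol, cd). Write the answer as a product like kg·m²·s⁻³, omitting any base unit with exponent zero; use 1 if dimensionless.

Bq = 1/s = s⁻¹ (activity is decays per second).
Combining: mol·Bq·m = mol · s⁻¹ · m = m·s⁻¹·mol.

m·s⁻¹·mol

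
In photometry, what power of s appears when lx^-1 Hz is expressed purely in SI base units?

lx = m⁻²·cd.
So lx⁻¹ = m²·cd⁻¹.
Hz = s⁻¹.
Combining: lx⁻¹·Hz = (m²·cd⁻¹) · s⁻¹ = m²·s⁻¹·cd⁻¹.
The exponent of s is -1.

-1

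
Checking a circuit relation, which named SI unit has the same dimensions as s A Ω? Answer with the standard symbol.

Ω = kg·m²·s⁻³·A⁻².
Combining: s·A·Ω = s · A · (kg·m²·s⁻³·A⁻²) = kg·m²·s⁻²·A⁻¹.
kg·m²·s⁻²·A⁻¹ is the base-SI form of the weber.

Wb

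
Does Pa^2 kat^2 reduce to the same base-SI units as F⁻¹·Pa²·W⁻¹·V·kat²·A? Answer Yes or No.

Left side:
  Pa = kg·m⁻¹·s⁻².
  So Pa² = kg²·m⁻²·s⁻⁴.
  kat = s⁻¹·mol.
  So kat² = s⁻²·mol².
  Combining: Pa²·kat² = (kg²·m⁻²·s⁻⁴) · (s⁻²·mol²) = kg²·m⁻²·s⁻⁶·mol².
Right side:
  F = C/V (capacitance = charge per voltage),
      = A·s/(kg·m²·s⁻³·A⁻¹) (substituting C and V),
      = kg⁻¹·m⁻²·s⁴·A².
  So F⁻¹ = kg·m²·s⁻⁴·A⁻².
  Pa = N/m² (pressure = force per area),
      = kg·m⁻¹·s⁻².
  So Pa² = kg²·m⁻²·s⁻⁴.
  W = J/s (power = energy per time),
      = kg·m²·s⁻³.
  So W⁻¹ = kg⁻¹·m⁻²·s³.
  V = W/A (potential = power per current),
      = kg·m²·s⁻³·A⁻¹.
  kat = mol/s = s⁻¹·mol (catalytic activity).
  So kat² = s⁻²·mol².
  Combining: F⁻¹·Pa²·W⁻¹·V·kat²·A = (kg·m²·s⁻⁴·A⁻²) · (kg²·m⁻²·s⁻⁴) · (kg⁻¹·m⁻²·s³) · (kg·m²·s⁻³·A⁻¹) · (s⁻²·mol²) · A = kg³·s⁻¹⁰·A⁻²·mol².
Left is kg²·m⁻²·s⁻⁶·mol²; right is kg³·s⁻¹⁰·A⁻²·mol² — different.

No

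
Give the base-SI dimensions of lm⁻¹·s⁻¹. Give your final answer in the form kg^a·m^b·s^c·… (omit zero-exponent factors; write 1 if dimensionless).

lm = cd·sr = cd (luminous flux; sr is dimensionless).
So lm⁻¹ = cd⁻¹.
Combining: lm⁻¹·s⁻¹ = cd⁻¹ · s⁻¹ = s⁻¹·cd⁻¹.

s⁻¹·cd⁻¹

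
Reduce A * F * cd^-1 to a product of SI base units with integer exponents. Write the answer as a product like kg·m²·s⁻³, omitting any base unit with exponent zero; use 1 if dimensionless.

kg⁻¹·m⁻²·s⁴·A³·cd⁻¹

F = kg⁻¹·m⁻²·s⁴·A².
Combining: A·F·cd⁻¹ = A · (kg⁻¹·m⁻²·s⁴·A²) · cd⁻¹ = kg⁻¹·m⁻²·s⁴·A³·cd⁻¹.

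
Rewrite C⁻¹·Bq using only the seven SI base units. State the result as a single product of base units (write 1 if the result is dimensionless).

C = A·s = s·A (charge = current × time).
So C⁻¹ = s⁻¹·A⁻¹.
Bq = 1/s = s⁻¹ (activity is decays per second).
Combining: C⁻¹·Bq = (s⁻¹·A⁻¹) · s⁻¹ = s⁻²·A⁻¹.

s⁻²·A⁻¹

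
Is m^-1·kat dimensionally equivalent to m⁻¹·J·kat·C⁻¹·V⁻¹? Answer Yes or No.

Left side:
  kat = mol/s = s⁻¹·mol (catalytic activity).
  Combining: m⁻¹·kat = m⁻¹ · (s⁻¹·mol) = m⁻¹·s⁻¹·mol.
Right side:
  J = N·m (work = force × distance),
      = kg·m²·s⁻².
  kat = mol/s = s⁻¹·mol (catalytic activity).
  C = A·s = s·A (charge = current × time).
  So C⁻¹ = s⁻¹·A⁻¹.
  V = W/A (potential = power per current),
      = kg·m²·s⁻³·A⁻¹.
  So V⁻¹ = kg⁻¹·m⁻²·s³·A.
  Combining: m⁻¹·J·kat·C⁻¹·V⁻¹ = m⁻¹ · (kg·m²·s⁻²) · (s⁻¹·mol) · (s⁻¹·A⁻¹) · (kg⁻¹·m⁻²·s³·A) = m⁻¹·s⁻¹·mol.
Both reduce to m⁻¹·s⁻¹·mol.

Yes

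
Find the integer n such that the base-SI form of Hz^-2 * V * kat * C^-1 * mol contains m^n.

Hz = 1/s = s⁻¹ (frequency is cycles per second).
So Hz⁻² = s².
V = W/A (potential = power per current),
    = kg·m²·s⁻³·A⁻¹.
kat = mol/s = s⁻¹·mol (catalytic activity).
C = A·s = s·A (charge = current × time).
So C⁻¹ = s⁻¹·A⁻¹.
Combining: Hz⁻²·V·kat·C⁻¹·mol = s² · (kg·m²·s⁻³·A⁻¹) · (s⁻¹·mol) · (s⁻¹·A⁻¹) · mol = kg·m²·s⁻³·A⁻²·mol².
The exponent of m is 2.

2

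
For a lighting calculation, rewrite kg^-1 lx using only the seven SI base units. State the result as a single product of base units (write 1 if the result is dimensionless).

kg⁻¹·m⁻²·cd

lx = lm/m² (illuminance = luminous flux per area),
    = m⁻²·cd.
Combining: kg⁻¹·lx = kg⁻¹ · (m⁻²·cd) = kg⁻¹·m⁻²·cd.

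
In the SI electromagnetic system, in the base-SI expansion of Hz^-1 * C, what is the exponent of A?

1

Hz = 1/s = s⁻¹ (frequency is cycles per second).
So Hz⁻¹ = s.
C = A·s = s·A (charge = current × time).
Combining: Hz⁻¹·C = s · (s·A) = s²·A.
The exponent of A is 1.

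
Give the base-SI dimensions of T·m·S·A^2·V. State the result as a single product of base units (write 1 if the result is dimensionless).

T = kg·s⁻²·A⁻¹.
S = kg⁻¹·m⁻²·s³·A².
V = kg·m²·s⁻³·A⁻¹.
Combining: T·m·S·A²·V = (kg·s⁻²·A⁻¹) · m · (kg⁻¹·m⁻²·s³·A²) · A² · (kg·m²·s⁻³·A⁻¹) = kg·m·s⁻²·A².

kg·m·s⁻²·A²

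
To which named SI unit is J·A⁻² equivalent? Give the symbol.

J = N·m (work = force × distance),
    = kg·m²·s⁻².
Combining: J·A⁻² = (kg·m²·s⁻²) · A⁻² = kg·m²·s⁻²·A⁻².
kg·m²·s⁻²·A⁻² is the base-SI form of the henry.

H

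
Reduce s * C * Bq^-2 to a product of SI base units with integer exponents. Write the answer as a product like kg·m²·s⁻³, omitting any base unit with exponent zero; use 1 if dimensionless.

s⁴·A

C = A·s = s·A (charge = current × time).
Bq = 1/s = s⁻¹ (activity is decays per second).
So Bq⁻² = s².
Combining: s·C·Bq⁻² = s · (s·A) · s² = s⁴·A.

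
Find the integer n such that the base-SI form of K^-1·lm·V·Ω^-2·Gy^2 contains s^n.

lm = cd·sr = cd (luminous flux; sr is dimensionless).
V = W/A (potential = power per current),
    = kg·m²·s⁻³·A⁻¹.
Ω = V/A (resistance = voltage per current),
    = kg·m²·s⁻³·A⁻².
So Ω⁻² = kg⁻²·m⁻⁴·s⁶·A⁴.
Gy = J/kg (absorbed dose = energy per mass),
    = m²·s⁻².
So Gy² = m⁴·s⁻⁴.
Combining: K⁻¹·lm·V·Ω⁻²·Gy² = K⁻¹ · cd · (kg·m²·s⁻³·A⁻¹) · (kg⁻²·m⁻⁴·s⁶·A⁴) · (m⁴·s⁻⁴) = kg⁻¹·m²·s⁻¹·A³·K⁻¹·cd.
The exponent of s is -1.

-1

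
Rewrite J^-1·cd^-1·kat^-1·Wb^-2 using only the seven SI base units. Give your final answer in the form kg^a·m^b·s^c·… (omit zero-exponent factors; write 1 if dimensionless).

J = N·m (work = force × distance),
    = kg·m²·s⁻².
So J⁻¹ = kg⁻¹·m⁻²·s².
kat = mol/s = s⁻¹·mol (catalytic activity).
So kat⁻¹ = s·mol⁻¹.
Wb = V·s (flux: a volt is a weber per second),
    = kg·m²·s⁻²·A⁻¹.
So Wb⁻² = kg⁻²·m⁻⁴·s⁴·A².
Combining: J⁻¹·cd⁻¹·kat⁻¹·Wb⁻² = (kg⁻¹·m⁻²·s²) · cd⁻¹ · (s·mol⁻¹) · (kg⁻²·m⁻⁴·s⁴·A²) = kg⁻³·m⁻⁶·s⁷·A²·mol⁻¹·cd⁻¹.

kg⁻³·m⁻⁶·s⁷·A²·mol⁻¹·cd⁻¹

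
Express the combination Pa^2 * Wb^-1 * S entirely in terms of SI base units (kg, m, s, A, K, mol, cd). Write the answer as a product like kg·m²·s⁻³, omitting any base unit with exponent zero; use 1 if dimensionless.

m⁻⁶·s·A³

Pa = N/m² (pressure = force per area),
    = kg·m⁻¹·s⁻².
So Pa² = kg²·m⁻²·s⁻⁴.
Wb = V·s (flux: a volt is a weber per second),
    = kg·m²·s⁻²·A⁻¹.
So Wb⁻¹ = kg⁻¹·m⁻²·s²·A.
S = 1/Ω (conductance is reciprocal resistance),
    = kg⁻¹·m⁻²·s³·A².
Combining: Pa²·Wb⁻¹·S = (kg²·m⁻²·s⁻⁴) · (kg⁻¹·m⁻²·s²·A) · (kg⁻¹·m⁻²·s³·A²) = m⁻⁶·s·A³.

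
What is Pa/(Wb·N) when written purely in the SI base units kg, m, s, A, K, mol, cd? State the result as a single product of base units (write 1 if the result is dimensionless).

kg⁻¹·m⁻⁴·s²·A

Pa = kg·m⁻¹·s⁻².
Wb = kg·m²·s⁻²·A⁻¹.
So Wb⁻¹ = kg⁻¹·m⁻²·s²·A.
N = kg·m·s⁻².
So N⁻¹ = kg⁻¹·m⁻¹·s².
Combining: Pa·Wb⁻¹·N⁻¹ = (kg·m⁻¹·s⁻²) · (kg⁻¹·m⁻²·s²·A) · (kg⁻¹·m⁻¹·s²) = kg⁻¹·m⁻⁴·s²·A.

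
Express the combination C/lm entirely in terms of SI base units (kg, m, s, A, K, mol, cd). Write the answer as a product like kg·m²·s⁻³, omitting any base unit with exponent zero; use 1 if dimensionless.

s·A·cd⁻¹

lm = cd·sr = cd (luminous flux; sr is dimensionless).
So lm⁻¹ = cd⁻¹.
C = A·s = s·A (charge = current × time).
Combining: lm⁻¹·C = cd⁻¹ · (s·A) = s·A·cd⁻¹.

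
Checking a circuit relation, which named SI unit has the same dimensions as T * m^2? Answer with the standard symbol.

T = kg·s⁻²·A⁻¹.
Combining: T·m² = (kg·s⁻²·A⁻¹) · m² = kg·m²·s⁻²·A⁻¹.
kg·m²·s⁻²·A⁻¹ is the base-SI form of the weber.

Wb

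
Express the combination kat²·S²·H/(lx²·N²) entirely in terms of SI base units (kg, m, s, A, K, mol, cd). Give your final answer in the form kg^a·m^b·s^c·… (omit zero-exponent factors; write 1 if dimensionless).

kg⁻³·s⁶·A²·mol²·cd⁻²

lx = lm/m² (illuminance = luminous flux per area),
    = m⁻²·cd.
So lx⁻² = m⁴·cd⁻².
N = kg·m/s² = kg·m·s⁻² (force = mass × acceleration).
So N⁻² = kg⁻²·m⁻²·s⁴.
kat = mol/s = s⁻¹·mol (catalytic activity).
So kat² = s⁻²·mol².
S = 1/Ω (conductance is reciprocal resistance),
    = kg⁻¹·m⁻²·s³·A².
So S² = kg⁻²·m⁻⁴·s⁶·A⁴.
H = Wb/A (inductance = flux per current),
    = kg·m²·s⁻²·A⁻².
Combining: lx⁻²·N⁻²·kat²·S²·H = (m⁴·cd⁻²) · (kg⁻²·m⁻²·s⁴) · (s⁻²·mol²) · (kg⁻²·m⁻⁴·s⁶·A⁴) · (kg·m²·s⁻²·A⁻²) = kg⁻³·s⁶·A²·mol²·cd⁻².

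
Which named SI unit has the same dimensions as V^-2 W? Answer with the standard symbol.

S

V = W/A (potential = power per current),
    = kg·m²·s⁻³·A⁻¹.
So V⁻² = kg⁻²·m⁻⁴·s⁶·A².
W = J/s (power = energy per time),
    = kg·m²·s⁻³.
Combining: V⁻²·W = (kg⁻²·m⁻⁴·s⁶·A²) · (kg·m²·s⁻³) = kg⁻¹·m⁻²·s³·A².
kg⁻¹·m⁻²·s³·A² is the base-SI form of the siemens.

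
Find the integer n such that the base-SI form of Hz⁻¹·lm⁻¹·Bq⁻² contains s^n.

3

Hz = s⁻¹.
So Hz⁻¹ = s.
lm = cd.
So lm⁻¹ = cd⁻¹.
Bq = s⁻¹.
So Bq⁻² = s².
Combining: Hz⁻¹·lm⁻¹·Bq⁻² = s · cd⁻¹ · s² = s³·cd⁻¹.
The exponent of s is 3.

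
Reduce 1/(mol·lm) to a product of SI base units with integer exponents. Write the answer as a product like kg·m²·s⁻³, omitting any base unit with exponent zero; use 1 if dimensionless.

lm = cd·sr = cd (luminous flux; sr is dimensionless).
So lm⁻¹ = cd⁻¹.
Combining: mol⁻¹·lm⁻¹ = mol⁻¹ · cd⁻¹ = mol⁻¹·cd⁻¹.

mol⁻¹·cd⁻¹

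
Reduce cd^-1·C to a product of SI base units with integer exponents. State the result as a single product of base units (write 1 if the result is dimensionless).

C = A·s = s·A (charge = current × time).
Combining: cd⁻¹·C = cd⁻¹ · (s·A) = s·A·cd⁻¹.

s·A·cd⁻¹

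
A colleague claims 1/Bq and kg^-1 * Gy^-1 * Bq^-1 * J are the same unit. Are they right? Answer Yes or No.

Left side:
  Bq = 1/s = s⁻¹ (activity is decays per second).
  So Bq⁻¹ = s.
Right side:
  Gy = m²·s⁻².
  So Gy⁻¹ = m⁻²·s².
  Bq = s⁻¹.
  So Bq⁻¹ = s.
  J = kg·m²·s⁻².
  Combining: kg⁻¹·Gy⁻¹·Bq⁻¹·J = kg⁻¹ · (m⁻²·s²) · s · (kg·m²·s⁻²) = s.
Both reduce to s.

Yes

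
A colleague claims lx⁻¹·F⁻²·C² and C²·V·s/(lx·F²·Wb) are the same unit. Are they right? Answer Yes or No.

Left side:
  lx = lm/m² (illuminance = luminous flux per area),
      = m⁻²·cd.
  So lx⁻¹ = m²·cd⁻¹.
  F = C/V (capacitance = charge per voltage),
      = A·s/(kg·m²·s⁻³·A⁻¹) (substituting C and V),
      = kg⁻¹·m⁻²·s⁴·A².
  So F⁻² = kg²·m⁴·s⁻⁸·A⁻⁴.
  C = A·s = s·A (charge = current × time).
  So C² = s²·A².
  Combining: lx⁻¹·F⁻²·C² = (m²·cd⁻¹) · (kg²·m⁴·s⁻⁸·A⁻⁴) · (s²·A²) = kg²·m⁶·s⁻⁶·A⁻²·cd⁻¹.
Right side:
  C = s·A.
  So C² = s²·A².
  lx = m⁻²·cd.
  So lx⁻¹ = m²·cd⁻¹.
  F = kg⁻¹·m⁻²·s⁴·A².
  So F⁻² = kg²·m⁴·s⁻⁸·A⁻⁴.
  V = kg·m²·s⁻³·A⁻¹.
  Wb = kg·m²·s⁻²·A⁻¹.
  So Wb⁻¹ = kg⁻¹·m⁻²·s²·A.
  Combining: C²·lx⁻¹·F⁻²·V·s·Wb⁻¹ = (s²·A²) · (m²·cd⁻¹) · (kg²·m⁴·s⁻⁸·A⁻⁴) · (kg·m²·s⁻³·A⁻¹) · s · (kg⁻¹·m⁻²·s²·A) = kg²·m⁶·s⁻⁶·A⁻²·cd⁻¹.
Both reduce to kg²·m⁶·s⁻⁶·A⁻²·cd⁻¹.

Yes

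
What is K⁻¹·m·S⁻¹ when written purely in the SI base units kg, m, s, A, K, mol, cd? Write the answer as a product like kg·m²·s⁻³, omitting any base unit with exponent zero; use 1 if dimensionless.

S = 1/Ω (conductance is reciprocal resistance),
    = kg⁻¹·m⁻²·s³·A².
So S⁻¹ = kg·m²·s⁻³·A⁻².
Combining: K⁻¹·m·S⁻¹ = K⁻¹ · m · (kg·m²·s⁻³·A⁻²) = kg·m³·s⁻³·A⁻²·K⁻¹.

kg·m³·s⁻³·A⁻²·K⁻¹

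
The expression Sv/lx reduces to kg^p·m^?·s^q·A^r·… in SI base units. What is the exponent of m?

4

Sv = m²·s⁻².
lx = m⁻²·cd.
So lx⁻¹ = m²·cd⁻¹.
Combining: Sv·lx⁻¹ = (m²·s⁻²) · (m²·cd⁻¹) = m⁴·s⁻²·cd⁻¹.
The exponent of m is 4.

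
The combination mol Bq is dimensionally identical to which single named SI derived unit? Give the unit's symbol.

kat

Bq = s⁻¹.
Combining: mol·Bq = mol · s⁻¹ = s⁻¹·mol.
s⁻¹·mol is the base-SI form of the katal.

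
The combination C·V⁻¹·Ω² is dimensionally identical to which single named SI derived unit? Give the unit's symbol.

H

C = A·s = s·A (charge = current × time).
V = W/A (potential = power per current),
    = kg·m²·s⁻³·A⁻¹.
So V⁻¹ = kg⁻¹·m⁻²·s³·A.
Ω = V/A (resistance = voltage per current),
    = kg·m²·s⁻³·A⁻².
So Ω² = kg²·m⁴·s⁻⁶·A⁻⁴.
Combining: C·V⁻¹·Ω² = (s·A) · (kg⁻¹·m⁻²·s³·A) · (kg²·m⁴·s⁻⁶·A⁻⁴) = kg·m²·s⁻²·A⁻².
kg·m²·s⁻²·A⁻² is the base-SI form of the henry.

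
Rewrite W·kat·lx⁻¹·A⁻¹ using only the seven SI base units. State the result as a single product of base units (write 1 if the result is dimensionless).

W = J/s (power = energy per time),
    = kg·m²·s⁻³.
kat = mol/s = s⁻¹·mol (catalytic activity).
lx = lm/m² (illuminance = luminous flux per area),
    = m⁻²·cd.
So lx⁻¹ = m²·cd⁻¹.
Combining: W·kat·lx⁻¹·A⁻¹ = (kg·m²·s⁻³) · (s⁻¹·mol) · (m²·cd⁻¹) · A⁻¹ = kg·m⁴·s⁻⁴·A⁻¹·mol·cd⁻¹.

kg·m⁴·s⁻⁴·A⁻¹·mol·cd⁻¹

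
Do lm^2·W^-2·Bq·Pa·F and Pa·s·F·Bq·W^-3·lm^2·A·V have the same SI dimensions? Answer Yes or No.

No

Left side:
  lm = cd·sr = cd (luminous flux; sr is dimensionless).
  So lm² = cd².
  W = J/s (power = energy per time),
      = kg·m²·s⁻³.
  So W⁻² = kg⁻²·m⁻⁴·s⁶.
  Bq = 1/s = s⁻¹ (activity is decays per second).
  Pa = N/m² (pressure = force per area),
      = kg·m⁻¹·s⁻².
  F = C/V (capacitance = charge per voltage),
      = A·s/(kg·m²·s⁻³·A⁻¹) (substituting C and V),
      = kg⁻¹·m⁻²·s⁴·A².
  Combining: lm²·W⁻²·Bq·Pa·F = cd² · (kg⁻²·m⁻⁴·s⁶) · s⁻¹ · (kg·m⁻¹·s⁻²) · (kg⁻¹·m⁻²·s⁴·A²) = kg⁻²·m⁻⁷·s⁷·A²·cd².
Right side:
  Pa = N/m² (pressure = force per area),
      = kg·m⁻¹·s⁻².
  F = C/V (capacitance = charge per voltage),
      = A·s/(kg·m²·s⁻³·A⁻¹) (substituting C and V),
      = kg⁻¹·m⁻²·s⁴·A².
  Bq = 1/s = s⁻¹ (activity is decays per second).
  W = J/s (power = energy per time),
      = kg·m²·s⁻³.
  So W⁻³ = kg⁻³·m⁻⁶·s⁹.
  lm = cd·sr = cd (luminous flux; sr is dimensionless).
  So lm² = cd².
  V = W/A (potential = power per current),
      = kg·m²·s⁻³·A⁻¹.
  Combining: Pa·s·F·Bq·W⁻³·lm²·A·V = (kg·m⁻¹·s⁻²) · s · (kg⁻¹·m⁻²·s⁴·A²) · s⁻¹ · (kg⁻³·m⁻⁶·s⁹) · cd² · A · (kg·m²·s⁻³·A⁻¹) = kg⁻²·m⁻⁷·s⁸·A²·cd².
Left is kg⁻²·m⁻⁷·s⁷·A²·cd²; right is kg⁻²·m⁻⁷·s⁸·A²·cd² — different.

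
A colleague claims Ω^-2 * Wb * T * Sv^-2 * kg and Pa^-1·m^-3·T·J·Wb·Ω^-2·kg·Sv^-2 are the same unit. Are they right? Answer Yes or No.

Left side:
  Ω = V/A (resistance = voltage per current),
      = kg·m²·s⁻³·A⁻².
  So Ω⁻² = kg⁻²·m⁻⁴·s⁶·A⁴.
  Wb = V·s (flux: a volt is a weber per second),
      = kg·m²·s⁻²·A⁻¹.
  T = Wb/m² (flux density = flux per area),
      = kg·s⁻²·A⁻¹.
  Sv = J/kg (equivalent dose = energy per mass),
      = m²·s⁻².
  So Sv⁻² = m⁻⁴·s⁴.
  Combining: Ω⁻²·Wb·T·Sv⁻²·kg = (kg⁻²·m⁻⁴·s⁶·A⁴) · (kg·m²·s⁻²·A⁻¹) · (kg·s⁻²·A⁻¹) · (m⁻⁴·s⁴) · kg = kg·m⁻⁶·s⁶·A².
Right side:
  Pa = kg·m⁻¹·s⁻².
  So Pa⁻¹ = kg⁻¹·m·s².
  T = kg·s⁻²·A⁻¹.
  J = kg·m²·s⁻².
  Wb = kg·m²·s⁻²·A⁻¹.
  Ω = kg·m²·s⁻³·A⁻².
  So Ω⁻² = kg⁻²·m⁻⁴·s⁶·A⁴.
  Sv = m²·s⁻².
  So Sv⁻² = m⁻⁴·s⁴.
  Combining: Pa⁻¹·m⁻³·T·J·Wb·Ω⁻²·kg·Sv⁻² = (kg⁻¹·m·s²) · m⁻³ · (kg·s⁻²·A⁻¹) · (kg·m²·s⁻²) · (kg·m²·s⁻²·A⁻¹) · (kg⁻²·m⁻⁴·s⁶·A⁴) · kg · (m⁻⁴·s⁴) = kg·m⁻⁶·s⁶·A².
Both reduce to kg·m⁻⁶·s⁶·A².

Yes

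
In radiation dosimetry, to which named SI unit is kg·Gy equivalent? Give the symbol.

Gy = J/kg (absorbed dose = energy per mass),
    = m²·s⁻².
Combining: kg·Gy = kg · (m²·s⁻²) = kg·m²·s⁻².
kg·m²·s⁻² is the base-SI form of the joule.

J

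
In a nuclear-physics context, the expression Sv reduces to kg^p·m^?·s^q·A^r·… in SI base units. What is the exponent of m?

2

Sv = J/kg (equivalent dose = energy per mass),
    = m²·s⁻².
The exponent of m is 2.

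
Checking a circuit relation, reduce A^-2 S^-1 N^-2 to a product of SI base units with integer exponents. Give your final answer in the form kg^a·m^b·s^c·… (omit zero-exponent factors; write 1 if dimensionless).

S = kg⁻¹·m⁻²·s³·A².
So S⁻¹ = kg·m²·s⁻³·A⁻².
N = kg·m·s⁻².
So N⁻² = kg⁻²·m⁻²·s⁴.
Combining: A⁻²·S⁻¹·N⁻² = A⁻² · (kg·m²·s⁻³·A⁻²) · (kg⁻²·m⁻²·s⁴) = kg⁻¹·s·A⁻⁴.

kg⁻¹·s·A⁻⁴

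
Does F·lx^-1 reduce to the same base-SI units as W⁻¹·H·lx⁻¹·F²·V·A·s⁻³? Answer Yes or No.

Left side:
  F = C/V (capacitance = charge per voltage),
      = A·s/(kg·m²·s⁻³·A⁻¹) (substituting C and V),
      = kg⁻¹·m⁻²·s⁴·A².
  lx = lm/m² (illuminance = luminous flux per area),
      = m⁻²·cd.
  So lx⁻¹ = m²·cd⁻¹.
  Combining: F·lx⁻¹ = (kg⁻¹·m⁻²·s⁴·A²) · (m²·cd⁻¹) = kg⁻¹·s⁴·A²·cd⁻¹.
Right side:
  W = J/s (power = energy per time),
      = kg·m²·s⁻³.
  So W⁻¹ = kg⁻¹·m⁻²·s³.
  H = Wb/A (inductance = flux per current),
      = kg·m²·s⁻²·A⁻².
  lx = lm/m² (illuminance = luminous flux per area),
      = m⁻²·cd.
  So lx⁻¹ = m²·cd⁻¹.
  F = C/V (capacitance = charge per voltage),
      = A·s/(kg·m²·s⁻³·A⁻¹) (substituting C and V),
      = kg⁻¹·m⁻²·s⁴·A².
  So F² = kg⁻²·m⁻⁴·s⁸·A⁴.
  V = W/A (potential = power per current),
      = kg·m²·s⁻³·A⁻¹.
  Combining: W⁻¹·H·lx⁻¹·F²·V·A·s⁻³ = (kg⁻¹·m⁻²·s³) · (kg·m²·s⁻²·A⁻²) · (m²·cd⁻¹) · (kg⁻²·m⁻⁴·s⁸·A⁴) · (kg·m²·s⁻³·A⁻¹) · A · s⁻³ = kg⁻¹·s³·A²·cd⁻¹.
Left is kg⁻¹·s⁴·A²·cd⁻¹; right is kg⁻¹·s³·A²·cd⁻¹ — different.

No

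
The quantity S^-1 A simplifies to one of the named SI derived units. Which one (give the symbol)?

S = 1/Ω (conductance is reciprocal resistance),
    = kg⁻¹·m⁻²·s³·A².
So S⁻¹ = kg·m²·s⁻³·A⁻².
Combining: S⁻¹·A = (kg·m²·s⁻³·A⁻²) · A = kg·m²·s⁻³·A⁻¹.
kg·m²·s⁻³·A⁻¹ is the base-SI form of the volt.

V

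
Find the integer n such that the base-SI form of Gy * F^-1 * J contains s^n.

Gy = m²·s⁻².
F = kg⁻¹·m⁻²·s⁴·A².
So F⁻¹ = kg·m²·s⁻⁴·A⁻².
J = kg·m²·s⁻².
Combining: Gy·F⁻¹·J = (m²·s⁻²) · (kg·m²·s⁻⁴·A⁻²) · (kg·m²·s⁻²) = kg²·m⁶·s⁻⁸·A⁻².
The exponent of s is -8.

-8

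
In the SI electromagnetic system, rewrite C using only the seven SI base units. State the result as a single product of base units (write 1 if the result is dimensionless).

C = s·A.

s·A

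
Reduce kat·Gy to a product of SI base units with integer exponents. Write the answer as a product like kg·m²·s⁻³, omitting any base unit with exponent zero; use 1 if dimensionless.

kat = mol/s = s⁻¹·mol (catalytic activity).
Gy = J/kg (absorbed dose = energy per mass),
    = m²·s⁻².
Combining: kat·Gy = (s⁻¹·mol) · (m²·s⁻²) = m²·s⁻³·mol.

m²·s⁻³·mol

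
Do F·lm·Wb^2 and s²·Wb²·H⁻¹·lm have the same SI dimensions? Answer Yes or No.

Left side:
  F = kg⁻¹·m⁻²·s⁴·A².
  lm = cd.
  Wb = kg·m²·s⁻²·A⁻¹.
  So Wb² = kg²·m⁴·s⁻⁴·A⁻².
  Combining: F·lm·Wb² = (kg⁻¹·m⁻²·s⁴·A²) · cd · (kg²·m⁴·s⁻⁴·A⁻²) = kg·m²·cd.
Right side:
  Wb = kg·m²·s⁻²·A⁻¹.
  So Wb² = kg²·m⁴·s⁻⁴·A⁻².
  H = kg·m²·s⁻²·A⁻².
  So H⁻¹ = kg⁻¹·m⁻²·s²·A².
  lm = cd.
  Combining: s²·Wb²·H⁻¹·lm = s² · (kg²·m⁴·s⁻⁴·A⁻²) · (kg⁻¹·m⁻²·s²·A²) · cd = kg·m²·cd.
Both reduce to kg·m²·cd.

Yes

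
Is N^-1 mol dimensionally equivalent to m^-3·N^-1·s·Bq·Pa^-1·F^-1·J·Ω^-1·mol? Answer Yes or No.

Left side:
  N = kg·m·s⁻².
  So N⁻¹ = kg⁻¹·m⁻¹·s².
  Combining: N⁻¹·mol = (kg⁻¹·m⁻¹·s²) · mol = kg⁻¹·m⁻¹·s²·mol.
Right side:
  N = kg·m·s⁻².
  So N⁻¹ = kg⁻¹·m⁻¹·s².
  Bq = s⁻¹.
  Pa = kg·m⁻¹·s⁻².
  So Pa⁻¹ = kg⁻¹·m·s².
  F = kg⁻¹·m⁻²·s⁴·A².
  So F⁻¹ = kg·m²·s⁻⁴·A⁻².
  J = kg·m²·s⁻².
  Ω = kg·m²·s⁻³·A⁻².
  So Ω⁻¹ = kg⁻¹·m⁻²·s³·A².
  Combining: m⁻³·N⁻¹·s·Bq·Pa⁻¹·F⁻¹·J·Ω⁻¹·mol = m⁻³ · (kg⁻¹·m⁻¹·s²) · s · s⁻¹ · (kg⁻¹·m·s²) · (kg·m²·s⁻⁴·A⁻²) · (kg·m²·s⁻²) · (kg⁻¹·m⁻²·s³·A²) · mol = kg⁻¹·m⁻¹·s·mol.
Left is kg⁻¹·m⁻¹·s²·mol; right is kg⁻¹·m⁻¹·s·mol — different.

No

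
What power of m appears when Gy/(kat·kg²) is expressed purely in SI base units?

kat = mol/s = s⁻¹·mol (catalytic activity).
So kat⁻¹ = s·mol⁻¹.
Gy = J/kg (absorbed dose = energy per mass),
    = m²·s⁻².
Combining: kat⁻¹·Gy·kg⁻² = (s·mol⁻¹) · (m²·s⁻²) · kg⁻² = kg⁻²·m²·s⁻¹·mol⁻¹.
The exponent of m is 2.

2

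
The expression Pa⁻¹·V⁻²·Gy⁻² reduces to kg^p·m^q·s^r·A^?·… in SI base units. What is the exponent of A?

2

Pa = N/m² (pressure = force per area),
    = kg·m⁻¹·s⁻².
So Pa⁻¹ = kg⁻¹·m·s².
V = W/A (potential = power per current),
    = kg·m²·s⁻³·A⁻¹.
So V⁻² = kg⁻²·m⁻⁴·s⁶·A².
Gy = J/kg (absorbed dose = energy per mass),
    = m²·s⁻².
So Gy⁻² = m⁻⁴·s⁴.
Combining: Pa⁻¹·V⁻²·Gy⁻² = (kg⁻¹·m·s²) · (kg⁻²·m⁻⁴·s⁶·A²) · (m⁻⁴·s⁴) = kg⁻³·m⁻⁷·s¹²·A².
The exponent of A is 2.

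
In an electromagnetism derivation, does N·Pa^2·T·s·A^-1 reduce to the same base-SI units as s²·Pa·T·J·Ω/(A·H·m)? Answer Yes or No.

Left side:
  N = kg·m/s² = kg·m·s⁻² (force = mass × acceleration).
  Pa = N/m² (pressure = force per area),
      = kg·m⁻¹·s⁻².
  So Pa² = kg²·m⁻²·s⁻⁴.
  T = Wb/m² (flux density = flux per area),
      = kg·s⁻²·A⁻¹.
  Combining: N·Pa²·T·s·A⁻¹ = (kg·m·s⁻²) · (kg²·m⁻²·s⁻⁴) · (kg·s⁻²·A⁻¹) · s · A⁻¹ = kg⁴·m⁻¹·s⁻⁷·A⁻².
Right side:
  Pa = N/m² (pressure = force per area),
      = kg·m⁻¹·s⁻².
  T = Wb/m² (flux density = flux per area),
      = kg·s⁻²·A⁻¹.
  J = N·m (work = force × distance),
      = kg·m²·s⁻².
  Ω = V/A (resistance = voltage per current),
      = kg·m²·s⁻³·A⁻².
  H = Wb/A (inductance = flux per current),
      = kg·m²·s⁻²·A⁻².
  So H⁻¹ = kg⁻¹·m⁻²·s²·A².
  Combining: A⁻¹·s²·Pa·T·J·Ω·H⁻¹·m⁻¹ = A⁻¹ · s² · (kg·m⁻¹·s⁻²) · (kg·s⁻²·A⁻¹) · (kg·m²·s⁻²) · (kg·m²·s⁻³·A⁻²) · (kg⁻¹·m⁻²·s²·A²) · m⁻¹ = kg³·s⁻⁵·A⁻².
Left is kg⁴·m⁻¹·s⁻⁷·A⁻²; right is kg³·s⁻⁵·A⁻² — different.

No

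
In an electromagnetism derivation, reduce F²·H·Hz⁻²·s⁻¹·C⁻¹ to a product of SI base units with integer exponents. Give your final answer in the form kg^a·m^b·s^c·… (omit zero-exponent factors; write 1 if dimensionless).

kg⁻¹·m⁻²·s⁶·A

F = kg⁻¹·m⁻²·s⁴·A².
So F² = kg⁻²·m⁻⁴·s⁸·A⁴.
H = kg·m²·s⁻²·A⁻².
Hz = s⁻¹.
So Hz⁻² = s².
C = s·A.
So C⁻¹ = s⁻¹·A⁻¹.
Combining: F²·H·Hz⁻²·s⁻¹·C⁻¹ = (kg⁻²·m⁻⁴·s⁸·A⁴) · (kg·m²·s⁻²·A⁻²) · s² · s⁻¹ · (s⁻¹·A⁻¹) = kg⁻¹·m⁻²·s⁶·A.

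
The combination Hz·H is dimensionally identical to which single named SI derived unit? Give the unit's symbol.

Hz = s⁻¹.
H = kg·m²·s⁻²·A⁻².
Combining: Hz·H = s⁻¹ · (kg·m²·s⁻²·A⁻²) = kg·m²·s⁻³·A⁻².
kg·m²·s⁻³·A⁻² is the base-SI form of the ohm.

Ω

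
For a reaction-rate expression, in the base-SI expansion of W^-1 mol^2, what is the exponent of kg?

-1

W = J/s (power = energy per time),
    = kg·m²·s⁻³.
So W⁻¹ = kg⁻¹·m⁻²·s³.
Combining: W⁻¹·mol² = (kg⁻¹·m⁻²·s³) · mol² = kg⁻¹·m⁻²·s³·mol².
The exponent of kg is -1.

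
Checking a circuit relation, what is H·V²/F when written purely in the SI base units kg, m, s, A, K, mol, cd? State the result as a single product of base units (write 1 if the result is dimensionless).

H = Wb/A (inductance = flux per current),
    = kg·m²·s⁻²·A⁻².
V = W/A (potential = power per current),
    = kg·m²·s⁻³·A⁻¹.
So V² = kg²·m⁴·s⁻⁶·A⁻².
F = C/V (capacitance = charge per voltage),
    = A·s/(kg·m²·s⁻³·A⁻¹) (substituting C and V),
    = kg⁻¹·m⁻²·s⁴·A².
So F⁻¹ = kg·m²·s⁻⁴·A⁻².
Combining: H·V²·F⁻¹ = (kg·m²·s⁻²·A⁻²) · (kg²·m⁴·s⁻⁶·A⁻²) · (kg·m²·s⁻⁴·A⁻²) = kg⁴·m⁸·s⁻¹²·A⁻⁶.

kg⁴·m⁸·s⁻¹²·A⁻⁶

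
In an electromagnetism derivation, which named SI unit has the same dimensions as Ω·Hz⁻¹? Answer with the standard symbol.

Ω = V/A (resistance = voltage per current),
    = kg·m²·s⁻³·A⁻².
Hz = 1/s = s⁻¹ (frequency is cycles per second).
So Hz⁻¹ = s.
Combining: Ω·Hz⁻¹ = (kg·m²·s⁻³·A⁻²) · s = kg·m²·s⁻²·A⁻².
kg·m²·s⁻²·A⁻² is the base-SI form of the henry.

H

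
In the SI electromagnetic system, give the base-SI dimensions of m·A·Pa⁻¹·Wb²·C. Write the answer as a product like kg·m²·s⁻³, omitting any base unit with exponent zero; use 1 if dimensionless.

Pa = kg·m⁻¹·s⁻².
So Pa⁻¹ = kg⁻¹·m·s².
Wb = kg·m²·s⁻²·A⁻¹.
So Wb² = kg²·m⁴·s⁻⁴·A⁻².
C = s·A.
Combining: m·A·Pa⁻¹·Wb²·C = m · A · (kg⁻¹·m·s²) · (kg²·m⁴·s⁻⁴·A⁻²) · (s·A) = kg·m⁶·s⁻¹.

kg·m⁶·s⁻¹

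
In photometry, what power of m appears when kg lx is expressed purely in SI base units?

-2

lx = m⁻²·cd.
Combining: kg·lx = kg · (m⁻²·cd) = kg·m⁻²·cd.
The exponent of m is -2.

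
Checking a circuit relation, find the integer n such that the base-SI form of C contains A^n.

C = A·s = s·A (charge = current × time).
The exponent of A is 1.

1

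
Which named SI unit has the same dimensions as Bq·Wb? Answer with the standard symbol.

Bq = 1/s = s⁻¹ (activity is decays per second).
Wb = V·s (flux: a volt is a weber per second),
    = kg·m²·s⁻²·A⁻¹.
Combining: Bq·Wb = s⁻¹ · (kg·m²·s⁻²·A⁻¹) = kg·m²·s⁻³·A⁻¹.
kg·m²·s⁻³·A⁻¹ is the base-SI form of the volt.

V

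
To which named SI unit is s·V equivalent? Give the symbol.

Wb

V = W/A (potential = power per current),
    = kg·m²·s⁻³·A⁻¹.
Combining: s·V = s · (kg·m²·s⁻³·A⁻¹) = kg·m²·s⁻²·A⁻¹.
kg·m²·s⁻²·A⁻¹ is the base-SI form of the weber.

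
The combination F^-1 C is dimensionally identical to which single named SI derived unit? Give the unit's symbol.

V

F = kg⁻¹·m⁻²·s⁴·A².
So F⁻¹ = kg·m²·s⁻⁴·A⁻².
C = s·A.
Combining: F⁻¹·C = (kg·m²·s⁻⁴·A⁻²) · (s·A) = kg·m²·s⁻³·A⁻¹.
kg·m²·s⁻³·A⁻¹ is the base-SI form of the volt.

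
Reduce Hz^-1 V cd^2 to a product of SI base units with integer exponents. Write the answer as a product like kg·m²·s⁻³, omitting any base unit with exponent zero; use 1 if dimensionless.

Hz = 1/s = s⁻¹ (frequency is cycles per second).
So Hz⁻¹ = s.
V = W/A (potential = power per current),
    = kg·m²·s⁻³·A⁻¹.
Combining: Hz⁻¹·V·cd² = s · (kg·m²·s⁻³·A⁻¹) · cd² = kg·m²·s⁻²·A⁻¹·cd².

kg·m²·s⁻²·A⁻¹·cd²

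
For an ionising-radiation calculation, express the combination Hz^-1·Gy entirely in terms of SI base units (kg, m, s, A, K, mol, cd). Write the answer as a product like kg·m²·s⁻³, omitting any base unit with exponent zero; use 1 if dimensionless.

Hz = s⁻¹.
So Hz⁻¹ = s.
Gy = m²·s⁻².
Combining: Hz⁻¹·Gy = s · (m²·s⁻²) = m²·s⁻¹.

m²·s⁻¹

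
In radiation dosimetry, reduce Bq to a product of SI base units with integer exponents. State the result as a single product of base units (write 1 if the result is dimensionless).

Bq = s⁻¹.

s⁻¹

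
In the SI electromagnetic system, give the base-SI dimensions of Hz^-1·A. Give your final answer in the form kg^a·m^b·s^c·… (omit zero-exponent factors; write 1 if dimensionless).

Hz = 1/s = s⁻¹ (frequency is cycles per second).
So Hz⁻¹ = s.
Combining: Hz⁻¹·A = s · A = s·A.

s·A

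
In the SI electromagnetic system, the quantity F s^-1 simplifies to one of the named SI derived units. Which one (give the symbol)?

S

F = C/V (capacitance = charge per voltage),
    = A·s/(kg·m²·s⁻³·A⁻¹) (substituting C and V),
    = kg⁻¹·m⁻²·s⁴·A².
Combining: F·s⁻¹ = (kg⁻¹·m⁻²·s⁴·A²) · s⁻¹ = kg⁻¹·m⁻²·s³·A².
kg⁻¹·m⁻²·s³·A² is the base-SI form of the siemens.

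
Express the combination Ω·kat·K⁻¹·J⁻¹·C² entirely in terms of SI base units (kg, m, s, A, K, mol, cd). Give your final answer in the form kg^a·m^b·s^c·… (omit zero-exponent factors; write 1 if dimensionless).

Ω = kg·m²·s⁻³·A⁻².
kat = s⁻¹·mol.
J = kg·m²·s⁻².
So J⁻¹ = kg⁻¹·m⁻²·s².
C = s·A.
So C² = s²·A².
Combining: Ω·kat·K⁻¹·J⁻¹·C² = (kg·m²·s⁻³·A⁻²) · (s⁻¹·mol) · K⁻¹ · (kg⁻¹·m⁻²·s²) · (s²·A²) = K⁻¹·mol.

K⁻¹·mol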